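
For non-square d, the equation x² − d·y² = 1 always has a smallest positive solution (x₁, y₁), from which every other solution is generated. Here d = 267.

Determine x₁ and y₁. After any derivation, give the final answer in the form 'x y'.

2402 147

√267 → a₀=16, period (2,1,15,1,2,32); ℓ=6 even so k=5
step 0: (16, 1)  from 16·(1,0) + (0,1)
step 1: (33, 2)  from 2·(16,1) + (1,0)
…
step 3: (768, 47)  from 15·(49,3) + (33,2)
step 4: (817, 50)  from 1·(768,47) + (49,3)
step 5: (2402, 147)  from 2·(817,50) + (768,47)
→ (2402, 147).  Check: 2402²=5769604, 267·147²=5769603, difference 1.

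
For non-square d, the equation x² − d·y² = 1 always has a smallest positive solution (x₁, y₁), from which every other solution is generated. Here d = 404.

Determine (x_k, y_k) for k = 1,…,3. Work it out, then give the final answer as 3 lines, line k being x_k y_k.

d=404: √d = [20; 10,40] (ℓ=2, even), read p_1/q_1
i=0: a=20 ⇒ p=20, q=1
i=1: a=10 ⇒ p=201, q=10
(x₁, y₁) = (201, 10);  201² − 404·10² = 1 ✓
(201+10√404)^2 = 80801 + 4020√404
(201+10√404)^3 = 32481801 + 1616030√404

201 10
80801 4020
32481801 1616030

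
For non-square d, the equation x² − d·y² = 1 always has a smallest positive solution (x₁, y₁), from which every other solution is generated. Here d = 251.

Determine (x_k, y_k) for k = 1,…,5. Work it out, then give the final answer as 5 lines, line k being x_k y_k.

[15; 1,5,2,1,2,…,5,1,30] for √251; ℓ=14 ⇒ convergent index 13
step 0: (15, 1)  from 15·(1,0) + (0,1)
…
step 2: (95, 6)  from 5·(16,1) + (15,1)
step 3: (206, 13)  from 2·(95,6) + (16,1)
step 4: (301, 19)  from 1·(206,13) + (95,6)
…
step 7: (29563, 1866)  from 15·(1917,121) + (808,51)
step 8: (61043, 3853)  from 2·(29563,1866) + (1917,121)
…
step 11: (577033, 36422)  from 2·(212692,13425) + (151649,9572)
step 12: (3097857, 195535)  from 5·(577033,36422) + (212692,13425)
step 13: (3674890, 231957)  from 1·(3097857,195535) + (577033,36422)
fundamental: x₁=3674890, y₁=231957  (since 13504816512100 − 251·53804049849 = 1)
n=2: (3674890,231957)∘(3674890,231957) = (3674890·3674890+251·231957·231957, 3674890·231957+231957·3674890) = (27009633024199,1704832919460)
n=3: (27009633024199,1704832919460)∘(3674890,231957) = (3674890·27009633024199+251·231957·1704832919460, 3674890·1704832919460+231957·27009633024199) = (198514860608593651330,12530146894788486843)
n=4: (198514860608593651330,12530146894788486843)∘(3674890,231957) = (3674890·198514860608593651330+251·231957·12530146894788486843, 3674890·12530146894788486843+231957·198514860608593651330) = (1459040552203802437039183201,92093823044376819996025080)
n=5: (1459040552203802437039183201,92093823044376819996025080)∘(3674890,231957) = (3674890·1459040552203802437039183201+251·231957·92093823044376819996025080, 3674890·92093823044376819996025080+231957·1459040552203802437039183201) = (10723627069776264560841239313394450,676869338735087333923490423995557)

3674890 231957
27009633024199 1704832919460
198514860608593651330 12530146894788486843
1459040552203802437039183201 92093823044376819996025080
10723627069776264560841239313394450 676869338735087333923490423995557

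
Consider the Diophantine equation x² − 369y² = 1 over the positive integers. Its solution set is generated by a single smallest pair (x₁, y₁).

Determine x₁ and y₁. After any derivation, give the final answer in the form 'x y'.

8396801 437120

d=369: √d = [19; 4,1,3,2,7,4,7,2,3,1,4,38] (ℓ=12, even), read p_11/q_11
i=0: a=19 ⇒ p=19, q=1
…
i=3: a=3 ⇒ p=365, q=19
i=4: a=2 ⇒ p=826, q=43
…
i=6: a=4 ⇒ p=25414, q=1323
i=7: a=7 ⇒ p=184045, q=9581
i=8: a=2 ⇒ p=393504, q=20485
…
i=10: a=1 ⇒ p=1758061, q=91521
i=11: a=4 ⇒ p=8396801, q=437120
fundamental: x₁=8396801, y₁=437120  (since 70506267033601 − 369·191073894400 = 1)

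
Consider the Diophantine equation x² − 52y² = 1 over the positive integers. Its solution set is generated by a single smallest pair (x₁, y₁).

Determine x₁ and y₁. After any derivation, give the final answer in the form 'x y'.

649 90

d=52: √d = [7; 4,1,2,1,4,14] (ℓ=6, even), read p_5/q_5
a_0=7:  p_0=7·1+0=7,  q_0=7·0+1=1
a_1=4:  p_1=4·7+1=29,  q_1=4·1+0=4
…
a_4=1:  p_4=1·101+36=137,  q_4=1·14+5=19
a_5=4:  p_5=4·137+101=649,  q_5=4·19+14=90
→ (649, 90).  Check: 649²=421201, 52·90²=421200, difference 1.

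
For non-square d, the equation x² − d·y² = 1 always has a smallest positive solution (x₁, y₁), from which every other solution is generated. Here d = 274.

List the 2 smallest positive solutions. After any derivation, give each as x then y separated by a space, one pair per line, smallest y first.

d=274: √d = [16; 1,1,4,4,1,1,32] (ℓ=7, odd), read p_13/q_13
a_0=16:  p_0=16·1+0=16,  q_0=16·0+1=1
a_1=1:  p_1=1·16+1=17,  q_1=1·1+0=1
…
a_3=4:  p_3=4·33+17=149,  q_3=4·2+1=9
a_4=4:  p_4=4·149+33=629,  q_4=4·9+2=38
…
a_6=1:  p_6=1·778+629=1407,  q_6=1·47+38=85
…
a_8=1:  p_8=1·45802+1407=47209,  q_8=1·2767+85=2852
a_9=1:  p_9=1·47209+45802=93011,  q_9=1·2852+2767=5619
…
a_11=4:  p_11=4·419253+93011=1770023,  q_11=4·25328+5619=106931
a_12=1:  p_12=1·1770023+419253=2189276,  q_12=1·106931+25328=132259
a_13=1:  p_13=1·2189276+1770023=3959299,  q_13=1·132259+106931=239190
(x₁, y₁) = (3959299, 239190);  3959299² − 274·239190² = 1 ✓
n=2: (3959299,239190)∘(3959299,239190) = (3959299·3959299+274·239190·239190, 3959299·239190+239190·3959299) = (31352097142801,1894049455620)

3959299 239190
31352097142801 1894049455620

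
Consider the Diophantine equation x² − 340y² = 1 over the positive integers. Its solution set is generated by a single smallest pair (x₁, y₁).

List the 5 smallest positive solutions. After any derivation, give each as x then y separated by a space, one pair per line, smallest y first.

285769 15498
163327842721 8857695924
93348068572789129 5062509812995614
53351968415791425367681 2893416733491029538408
30492677324331251603220874249 1653697613020933530509635890

√340 → a₀=18, period (2,3,1,1,1,…,3,2,36); ℓ=14 even so k=13
step 0: (18, 1)  from 18·(1,0) + (0,1)
step 1: (37, 2)  from 2·(18,1) + (1,0)
…
step 3: (166, 9)  from 1·(129,7) + (37,2)
…
step 6: (756, 41)  from 1·(461,25) + (295,16)
…
step 8: (7265, 394)  from 1·(6509,353) + (756,41)
…
step 12: (125478, 6805)  from 3·(34813,1888) + (21039,1141)
step 13: (285769, 15498)  from 2·(125478,6805) + (34813,1888)
(x₁, y₁) = (285769, 15498);  285769² − 340·15498² = 1 ✓
(x_2, y_2) = (285769·285769 + 340·15498·15498, 285769·15498 + 15498·285769) = (163327842721, 8857695924)
(x_3, y_3) = (285769·163327842721 + 340·15498·8857695924, 285769·8857695924 + 15498·163327842721) = (93348068572789129, 5062509812995614)
(x_4, y_4) = (285769·93348068572789129 + 340·15498·5062509812995614, 285769·5062509812995614 + 15498·93348068572789129) = (53351968415791425367681, 2893416733491029538408)
(x_5, y_5) = (285769·53351968415791425367681 + 340·15498·2893416733491029538408, 285769·2893416733491029538408 + 15498·53351968415791425367681) = (30492677324331251603220874249, 1653697613020933530509635890)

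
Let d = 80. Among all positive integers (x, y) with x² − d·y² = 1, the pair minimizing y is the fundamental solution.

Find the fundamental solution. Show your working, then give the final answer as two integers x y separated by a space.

9 1

√80 = [8; 1,16, …], period ℓ=2 (even) → k=1
i=0: a=8 ⇒ p=8, q=1
i=1: a=1 ⇒ p=9, q=1
→ (9, 1).  Check: 9²=81, 80·1²=80, difference 1.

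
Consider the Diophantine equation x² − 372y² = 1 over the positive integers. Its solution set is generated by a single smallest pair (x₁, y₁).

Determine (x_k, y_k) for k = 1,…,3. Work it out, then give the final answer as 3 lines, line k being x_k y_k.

d=372: √d = [19; 3,2,12,2,3,38] (ℓ=6, even), read p_5/q_5
a_0=19:  p_0=19·1+0=19,  q_0=19·0+1=1
a_1=3:  p_1=3·19+1=58,  q_1=3·1+0=3
a_2=2:  p_2=2·58+19=135,  q_2=2·3+1=7
a_3=12:  p_3=12·135+58=1678,  q_3=12·7+3=87
a_4=2:  p_4=2·1678+135=3491,  q_4=2·87+7=181
a_5=3:  p_5=3·3491+1678=12151,  q_5=3·181+87=630
(x₁, y₁) = (12151, 630);  12151² − 372·630² = 1 ✓
n=2: (12151,630)∘(12151,630) = (12151·12151+372·630·630, 12151·630+630·12151) = (295293601,15310260)
n=3: (295293601,15310260)∘(12151,630) = (12151·295293601+372·630·15310260, 12151·15310260+630·295293601) = (7176225079351,372069937890)

12151 630
295293601 15310260
7176225079351 372069937890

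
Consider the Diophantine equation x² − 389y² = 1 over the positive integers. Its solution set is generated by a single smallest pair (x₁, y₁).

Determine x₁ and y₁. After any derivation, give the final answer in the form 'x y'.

√389 → a₀=19, period (1,2,1,1,1,1,2,1,38); ℓ=9 odd so k=17
i=0: a=19 ⇒ p=19, q=1
i=1: a=1 ⇒ p=20, q=1
i=2: a=2 ⇒ p=59, q=3
…
i=6: a=1 ⇒ p=355, q=18
…
i=9: a=38 ⇒ p=49643, q=2517
…
i=11: a=2 ⇒ p=151493, q=7681
i=12: a=1 ⇒ p=202418, q=10263
…
i=16: a=2 ⇒ p=2376809, q=120509
i=17: a=1 ⇒ p=3287049, q=166660
fundamental: x₁=3287049, y₁=166660  (since 10804691128401 − 389·27775555600 = 1)

3287049 166660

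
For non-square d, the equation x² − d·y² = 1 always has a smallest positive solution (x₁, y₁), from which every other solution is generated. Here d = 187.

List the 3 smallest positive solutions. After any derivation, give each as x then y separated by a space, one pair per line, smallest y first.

1682 123
5658247 413772
19034341226 1391928885

[13; 1,2,13,2,1,26] for √187; ℓ=6 ⇒ convergent index 5
step 0: (13, 1)  from 13·(1,0) + (0,1)
step 1: (14, 1)  from 1·(13,1) + (1,0)
step 2: (41, 3)  from 2·(14,1) + (13,1)
…
step 4: (1135, 83)  from 2·(547,40) + (41,3)
step 5: (1682, 123)  from 1·(1135,83) + (547,40)
(x₁, y₁) = (1682, 123);  1682² − 187·123² = 1 ✓
(x_2, y_2) = (1682·1682 + 187·123·123, 1682·123 + 123·1682) = (5658247, 413772)
(x_3, y_3) = (1682·5658247 + 187·123·413772, 1682·413772 + 123·5658247) = (19034341226, 1391928885)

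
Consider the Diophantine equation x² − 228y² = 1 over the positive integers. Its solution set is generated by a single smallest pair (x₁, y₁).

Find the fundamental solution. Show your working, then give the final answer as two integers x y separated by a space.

151 10

[15; 10,30] for √228; ℓ=2 ⇒ convergent index 1
k=0  a_k=15  p_k/q_k = 15/1
k=1  a_k=10  p_k/q_k = 151/10
(x₁, y₁) = (151, 10);  151² − 228·10² = 1 ✓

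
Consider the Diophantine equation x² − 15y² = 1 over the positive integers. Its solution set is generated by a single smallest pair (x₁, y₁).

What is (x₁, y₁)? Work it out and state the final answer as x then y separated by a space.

[3; 1,6] for √15; ℓ=2 ⇒ convergent index 1
k=0  a_k=3  p_k/q_k = 3/1
k=1  a_k=1  p_k/q_k = 4/1
(x₁, y₁) = (4, 1);  4² − 15·1² = 1 ✓

4 1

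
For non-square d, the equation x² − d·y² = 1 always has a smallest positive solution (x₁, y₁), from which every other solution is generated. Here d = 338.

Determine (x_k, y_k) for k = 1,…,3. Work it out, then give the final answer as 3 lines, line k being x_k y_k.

d=338: √d = [18; 2,1,1,2,36] (ℓ=5, odd), read p_9/q_9
i=0: a=18 ⇒ p=18, q=1
i=1: a=2 ⇒ p=37, q=2
…
i=3: a=1 ⇒ p=92, q=5
i=4: a=2 ⇒ p=239, q=13
i=5: a=36 ⇒ p=8696, q=473
i=6: a=2 ⇒ p=17631, q=959
…
i=8: a=1 ⇒ p=43958, q=2391
i=9: a=2 ⇒ p=114243, q=6214
fundamental: x₁=114243, y₁=6214  (since 13051463049 − 338·38613796 = 1)
k=2:  x_2 = 114243·114243+338·6214·6214 = 26102926097,  y_2 = 114243·6214+6214·114243 = 1419812004
k=3:  x_3 = 114243·26102926097+338·6214·1419812004 = 5964153172084899,  y_3 = 114243·1419812004+6214·26102926097 = 324407165539730

114243 6214
26102926097 1419812004
5964153172084899 324407165539730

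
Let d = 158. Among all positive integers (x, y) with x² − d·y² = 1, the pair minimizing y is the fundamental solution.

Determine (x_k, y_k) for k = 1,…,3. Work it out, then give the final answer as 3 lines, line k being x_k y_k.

7743 616
119908097 9539376
1856896782399 147726776120

[12; 1,1,3,12,3,1,1,24] for √158; ℓ=8 ⇒ convergent index 7
step 0: (12, 1)  from 12·(1,0) + (0,1)
…
step 2: (25, 2)  from 1·(13,1) + (12,1)
step 3: (88, 7)  from 3·(25,2) + (13,1)
step 4: (1081, 86)  from 12·(88,7) + (25,2)
…
step 6: (4412, 351)  from 1·(3331,265) + (1081,86)
step 7: (7743, 616)  from 1·(4412,351) + (3331,265)
→ (7743, 616).  Check: 7743²=59954049, 158·616²=59954048, difference 1.
(7743+616√158)^2 = 119908097 + 9539376√158
(7743+616√158)^3 = 1856896782399 + 147726776120√158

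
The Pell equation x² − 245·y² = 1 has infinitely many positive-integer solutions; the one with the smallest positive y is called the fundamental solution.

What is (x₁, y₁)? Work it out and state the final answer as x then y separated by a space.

√245 = [15; 1,1,1,7,6,7,1,1,1,30, …], period ℓ=10 (even) → k=9
k=0  a_k=15  p_k/q_k = 15/1
k=1  a_k=1  p_k/q_k = 16/1
…
k=3  a_k=1  p_k/q_k = 47/3
k=4  a_k=7  p_k/q_k = 360/23
k=5  a_k=6  p_k/q_k = 2207/141
k=6  a_k=7  p_k/q_k = 15809/1010
k=7  a_k=1  p_k/q_k = 18016/1151
k=8  a_k=1  p_k/q_k = 33825/2161
k=9  a_k=1  p_k/q_k = 51841/3312
(x₁, y₁) = (51841, 3312);  51841² − 245·3312² = 1 ✓

51841 3312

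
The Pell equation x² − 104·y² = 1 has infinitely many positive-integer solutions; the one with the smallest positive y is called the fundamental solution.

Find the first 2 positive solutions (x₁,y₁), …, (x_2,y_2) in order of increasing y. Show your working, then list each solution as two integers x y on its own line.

d=104: √d = [10; 5,20] (ℓ=2, even), read p_1/q_1
a_0=10:  p_0=10·1+0=10,  q_0=10·0+1=1
a_1=5:  p_1=5·10+1=51,  q_1=5·1+0=5
fundamental: x₁=51, y₁=5  (since 2601 − 104·25 = 1)
n=2: (51,5)∘(51,5) = (51·51+104·5·5, 51·5+5·51) = (5201,510)

51 5
5201 510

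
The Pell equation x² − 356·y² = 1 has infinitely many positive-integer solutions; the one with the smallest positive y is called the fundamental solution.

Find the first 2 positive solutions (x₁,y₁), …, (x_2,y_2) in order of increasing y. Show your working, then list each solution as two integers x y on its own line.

500001 26500
500002000001 26500053000

√356 → a₀=18, period (1,6,1,1,2,…,6,1,36); ℓ=14 even so k=13
k=0  a_k=18  p_k/q_k = 18/1
k=1  a_k=1  p_k/q_k = 19/1
…
k=8  a_k=1  p_k/q_k = 9717/515
…
k=10  a_k=1  p_k/q_k = 37868/2007
…
k=12  a_k=6  p_k/q_k = 433982/23001
k=13  a_k=1  p_k/q_k = 500001/26500
→ (500001, 26500).  Check: 500001²=250001000001, 356·26500²=250001000000, difference 1.
(x_2, y_2) = (500001·500001 + 356·26500·26500, 500001·26500 + 26500·500001) = (500002000001, 26500053000)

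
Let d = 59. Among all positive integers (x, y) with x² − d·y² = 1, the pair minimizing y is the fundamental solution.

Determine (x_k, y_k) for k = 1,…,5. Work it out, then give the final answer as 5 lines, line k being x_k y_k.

d=59: √d = [7; 1,2,7,2,1,14] (ℓ=6, even), read p_5/q_5
step 0: (7, 1)  from 7·(1,0) + (0,1)
step 1: (8, 1)  from 1·(7,1) + (1,0)
…
step 3: (169, 22)  from 7·(23,3) + (8,1)
step 4: (361, 47)  from 2·(169,22) + (23,3)
step 5: (530, 69)  from 1·(361,47) + (169,22)
(x₁, y₁) = (530, 69);  530² − 59·69² = 1 ✓
k=2:  x_2 = 530·530+59·69·69 = 561799,  y_2 = 530·69+69·530 = 73140
k=3:  x_3 = 530·561799+59·69·73140 = 595506410,  y_3 = 530·73140+69·561799 = 77528331
k=4:  x_4 = 530·595506410+59·69·77528331 = 631236232801,  y_4 = 530·77528331+69·595506410 = 82179957720
k=5:  x_5 = 530·631236232801+59·69·82179957720 = 669109811262650,  y_5 = 530·82179957720+69·631236232801 = 87110677654869

530 69
561799 73140
595506410 77528331
631236232801 82179957720
669109811262650 87110677654869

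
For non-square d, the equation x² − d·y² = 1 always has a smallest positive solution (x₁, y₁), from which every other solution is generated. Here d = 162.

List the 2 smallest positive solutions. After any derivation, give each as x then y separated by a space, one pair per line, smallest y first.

19601 1540
768398401 60371080

[12; 1,2,1,2,12,2,1,2,1,24] for √162; ℓ=10 ⇒ convergent index 9
step 0: (12, 1)  from 12·(1,0) + (0,1)
…
step 2: (38, 3)  from 2·(13,1) + (12,1)
step 3: (51, 4)  from 1·(38,3) + (13,1)
…
step 5: (1731, 136)  from 12·(140,11) + (51,4)
step 6: (3602, 283)  from 2·(1731,136) + (140,11)
step 7: (5333, 419)  from 1·(3602,283) + (1731,136)
step 8: (14268, 1121)  from 2·(5333,419) + (3602,283)
step 9: (19601, 1540)  from 1·(14268,1121) + (5333,419)
(x₁, y₁) = (19601, 1540);  19601² − 162·1540² = 1 ✓
(x_2, y_2) = (19601·19601 + 162·1540·1540, 19601·1540 + 1540·19601) = (768398401, 60371080)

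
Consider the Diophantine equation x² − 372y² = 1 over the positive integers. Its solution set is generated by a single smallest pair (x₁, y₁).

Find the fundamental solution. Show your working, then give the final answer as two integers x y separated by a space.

√372 = [19; 3,2,12,2,3,38, …], period ℓ=6 (even) → k=5
a_0=19:  p_0=19·1+0=19,  q_0=19·0+1=1
…
a_2=2:  p_2=2·58+19=135,  q_2=2·3+1=7
a_3=12:  p_3=12·135+58=1678,  q_3=12·7+3=87
a_4=2:  p_4=2·1678+135=3491,  q_4=2·87+7=181
a_5=3:  p_5=3·3491+1678=12151,  q_5=3·181+87=630
(x₁, y₁) = (12151, 630);  12151² − 372·630² = 1 ✓

12151 630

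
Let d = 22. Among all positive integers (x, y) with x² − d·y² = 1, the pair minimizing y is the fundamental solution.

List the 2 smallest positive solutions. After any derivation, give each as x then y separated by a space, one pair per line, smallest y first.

197 42
77617 16548

√22 = [4; 1,2,4,2,1,8, …], period ℓ=6 (even) → k=5
step 0: (4, 1)  from 4·(1,0) + (0,1)
…
step 4: (136, 29)  from 2·(61,13) + (14,3)
step 5: (197, 42)  from 1·(136,29) + (61,13)
fundamental: x₁=197, y₁=42  (since 38809 − 22·1764 = 1)
n=2: (197,42)∘(197,42) = (197·197+22·42·42, 197·42+42·197) = (77617,16548)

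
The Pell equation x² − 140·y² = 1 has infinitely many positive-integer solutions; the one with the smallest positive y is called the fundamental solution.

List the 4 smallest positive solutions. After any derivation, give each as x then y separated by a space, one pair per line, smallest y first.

√140 → a₀=11, period (1,4,1,22); ℓ=4 even so k=3
i=0: a=11 ⇒ p=11, q=1
…
i=2: a=4 ⇒ p=59, q=5
i=3: a=1 ⇒ p=71, q=6
→ (71, 6).  Check: 71²=5041, 140·6²=5040, difference 1.
k=2:  x_2 = 71·71+140·6·6 = 10081,  y_2 = 71·6+6·71 = 852
k=3:  x_3 = 71·10081+140·6·852 = 1431431,  y_3 = 71·852+6·10081 = 120978
k=4:  x_4 = 71·1431431+140·6·120978 = 203253121,  y_4 = 71·120978+6·1431431 = 17178024

71 6
10081 852
1431431 120978
203253121 17178024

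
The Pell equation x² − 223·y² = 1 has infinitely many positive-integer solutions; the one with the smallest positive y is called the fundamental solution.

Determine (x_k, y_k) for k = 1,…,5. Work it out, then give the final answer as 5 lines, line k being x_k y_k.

d=223: √d = [14; 1,13,1,28] (ℓ=4, even), read p_3/q_3
a_0=14:  p_0=14·1+0=14,  q_0=14·0+1=1
a_1=1:  p_1=1·14+1=15,  q_1=1·1+0=1
a_2=13:  p_2=13·15+14=209,  q_2=13·1+1=14
a_3=1:  p_3=1·209+15=224,  q_3=1·14+1=15
fundamental: x₁=224, y₁=15  (since 50176 − 223·225 = 1)
n=2: (224,15)∘(224,15) = (224·224+223·15·15, 224·15+15·224) = (100351,6720)
n=3: (100351,6720)∘(224,15) = (224·100351+223·15·6720, 224·6720+15·100351) = (44957024,3010545)
n=4: (44957024,3010545)∘(224,15) = (224·44957024+223·15·3010545, 224·3010545+15·44957024) = (20140646401,1348717440)
n=5: (20140646401,1348717440)∘(224,15) = (224·20140646401+223·15·1348717440, 224·1348717440+15·20140646401) = (9022964630624,604222402575)

224 15
100351 6720
44957024 3010545
20140646401 1348717440
9022964630624 604222402575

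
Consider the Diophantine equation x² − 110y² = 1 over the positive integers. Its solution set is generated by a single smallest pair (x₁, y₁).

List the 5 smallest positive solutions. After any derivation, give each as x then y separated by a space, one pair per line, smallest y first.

√110 = [10; 2,20, …], period ℓ=2 (even) → k=1
i=0: a=10 ⇒ p=10, q=1
i=1: a=2 ⇒ p=21, q=2
→ (21, 2).  Check: 21²=441, 110·2²=440, difference 1.
(21+2√110)^2 = 881 + 84√110
(21+2√110)^3 = 36981 + 3526√110
(21+2√110)^4 = 1552321 + 148008√110
(21+2√110)^5 = 65160501 + 6212810√110

21 2
881 84
36981 3526
1552321 148008
65160501 6212810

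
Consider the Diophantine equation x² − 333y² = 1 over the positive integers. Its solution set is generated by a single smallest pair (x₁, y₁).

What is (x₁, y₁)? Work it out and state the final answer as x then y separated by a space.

[18; 4,36] for √333; ℓ=2 ⇒ convergent index 1
a_0=18:  p_0=18·1+0=18,  q_0=18·0+1=1
a_1=4:  p_1=4·18+1=73,  q_1=4·1+0=4
fundamental: x₁=73, y₁=4  (since 5329 − 333·16 = 1)

73 4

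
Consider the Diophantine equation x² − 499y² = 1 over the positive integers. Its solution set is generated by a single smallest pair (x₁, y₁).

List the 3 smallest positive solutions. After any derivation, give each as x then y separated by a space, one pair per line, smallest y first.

4490 201
40320199 1804980
362075382530 16208720199

d=499: √d = [22; 2,1,21,1,2,44] (ℓ=6, even), read p_5/q_5
k=0  a_k=22  p_k/q_k = 22/1
…
k=2  a_k=1  p_k/q_k = 67/3
k=3  a_k=21  p_k/q_k = 1452/65
k=4  a_k=1  p_k/q_k = 1519/68
k=5  a_k=2  p_k/q_k = 4490/201
(x₁, y₁) = (4490, 201);  4490² − 499·201² = 1 ✓
n=2: (4490,201)∘(4490,201) = (4490·4490+499·201·201, 4490·201+201·4490) = (40320199,1804980)
n=3: (40320199,1804980)∘(4490,201) = (4490·40320199+499·201·1804980, 4490·1804980+201·40320199) = (362075382530,16208720199)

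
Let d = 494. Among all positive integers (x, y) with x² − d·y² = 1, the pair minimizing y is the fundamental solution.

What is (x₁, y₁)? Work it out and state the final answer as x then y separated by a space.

√494 → a₀=22, period (4,2,2,1,2,1,2,2,4,44); ℓ=10 even so k=9
step 0: (22, 1)  from 22·(1,0) + (0,1)
…
step 3: (489, 22)  from 2·(200,9) + (89,4)
…
step 5: (1867, 84)  from 2·(689,31) + (489,22)
step 6: (2556, 115)  from 1·(1867,84) + (689,31)
step 7: (6979, 314)  from 2·(2556,115) + (1867,84)
step 8: (16514, 743)  from 2·(6979,314) + (2556,115)
step 9: (73035, 3286)  from 4·(16514,743) + (6979,314)
(x₁, y₁) = (73035, 3286);  73035² − 494·3286² = 1 ✓

73035 3286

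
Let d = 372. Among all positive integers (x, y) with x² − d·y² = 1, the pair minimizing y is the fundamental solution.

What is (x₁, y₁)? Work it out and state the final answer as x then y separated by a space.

12151 630

[19; 3,2,12,2,3,38] for √372; ℓ=6 ⇒ convergent index 5
i=0: a=19 ⇒ p=19, q=1
i=1: a=3 ⇒ p=58, q=3
…
i=3: a=12 ⇒ p=1678, q=87
i=4: a=2 ⇒ p=3491, q=181
i=5: a=3 ⇒ p=12151, q=630
→ (12151, 630).  Check: 12151²=147646801, 372·630²=147646800, difference 1.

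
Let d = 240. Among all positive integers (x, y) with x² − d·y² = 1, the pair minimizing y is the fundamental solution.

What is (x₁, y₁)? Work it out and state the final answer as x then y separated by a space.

√240 → a₀=15, period (2,30); ℓ=2 even so k=1
k=0  a_k=15  p_k/q_k = 15/1
k=1  a_k=2  p_k/q_k = 31/2
(x₁, y₁) = (31, 2);  31² − 240·2² = 1 ✓

31 2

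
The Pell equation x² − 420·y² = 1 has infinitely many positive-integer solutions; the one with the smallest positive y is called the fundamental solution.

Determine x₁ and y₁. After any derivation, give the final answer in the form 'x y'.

41 2

d=420: √d = [20; 2,40] (ℓ=2, even), read p_1/q_1
k=0  a_k=20  p_k/q_k = 20/1
k=1  a_k=2  p_k/q_k = 41/2
(x₁, y₁) = (41, 2);  41² − 420·2² = 1 ✓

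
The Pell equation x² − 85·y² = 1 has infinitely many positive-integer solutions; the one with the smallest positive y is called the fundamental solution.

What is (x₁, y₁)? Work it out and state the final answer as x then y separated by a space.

[9; 4,1,1,4,18] for √85; ℓ=5 ⇒ convergent index 9
a_0=9:  p_0=9·1+0=9,  q_0=9·0+1=1
a_1=4:  p_1=4·9+1=37,  q_1=4·1+0=4
…
a_3=1:  p_3=1·46+37=83,  q_3=1·5+4=9
…
a_5=18:  p_5=18·378+83=6887,  q_5=18·41+9=747
…
a_8=1:  p_8=1·34813+27926=62739,  q_8=1·3776+3029=6805
a_9=4:  p_9=4·62739+34813=285769,  q_9=4·6805+3776=30996
→ (285769, 30996).  Check: 285769²=81663921361, 85·30996²=81663921360, difference 1.

285769 30996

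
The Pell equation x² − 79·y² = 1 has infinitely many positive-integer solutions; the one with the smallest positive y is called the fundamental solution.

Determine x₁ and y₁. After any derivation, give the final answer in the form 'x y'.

80 9

[8; 1,7,1,16] for √79; ℓ=4 ⇒ convergent index 3
step 0: (8, 1)  from 8·(1,0) + (0,1)
step 1: (9, 1)  from 1·(8,1) + (1,0)
step 2: (71, 8)  from 7·(9,1) + (8,1)
step 3: (80, 9)  from 1·(71,8) + (9,1)
(x₁, y₁) = (80, 9);  80² − 79·9² = 1 ✓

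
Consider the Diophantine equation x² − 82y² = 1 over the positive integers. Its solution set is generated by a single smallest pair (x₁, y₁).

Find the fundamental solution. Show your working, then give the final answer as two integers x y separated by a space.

163 18

[9; 18] for √82; ℓ=1 ⇒ convergent index 1
i=0: a=9 ⇒ p=9, q=1
i=1: a=18 ⇒ p=163, q=18
fundamental: x₁=163, y₁=18  (since 26569 − 82·324 = 1)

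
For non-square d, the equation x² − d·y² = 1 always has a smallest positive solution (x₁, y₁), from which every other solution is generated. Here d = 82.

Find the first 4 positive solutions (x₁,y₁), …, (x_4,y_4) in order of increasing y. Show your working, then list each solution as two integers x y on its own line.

163 18
53137 5868
17322499 1912950
5647081537 623615832

d=82: √d = [9; 18] (ℓ=1, odd), read p_1/q_1
k=0  a_k=9  p_k/q_k = 9/1
k=1  a_k=18  p_k/q_k = 163/18
fundamental: x₁=163, y₁=18  (since 26569 − 82·324 = 1)
n=2: (163,18)∘(163,18) = (163·163+82·18·18, 163·18+18·163) = (53137,5868)
n=3: (53137,5868)∘(163,18) = (163·53137+82·18·5868, 163·5868+18·53137) = (17322499,1912950)
n=4: (17322499,1912950)∘(163,18) = (163·17322499+82·18·1912950, 163·1912950+18·17322499) = (5647081537,623615832)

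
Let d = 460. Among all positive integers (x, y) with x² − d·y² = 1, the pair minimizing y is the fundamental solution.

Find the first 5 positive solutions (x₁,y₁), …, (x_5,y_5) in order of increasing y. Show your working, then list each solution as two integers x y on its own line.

d=460: √d = [21; 2,4,3,1,2,10,2,1,3,4,2,42] (ℓ=12, even), read p_11/q_11
k=0  a_k=21  p_k/q_k = 21/1
…
k=2  a_k=4  p_k/q_k = 193/9
k=3  a_k=3  p_k/q_k = 622/29
k=4  a_k=1  p_k/q_k = 815/38
k=5  a_k=2  p_k/q_k = 2252/105
k=6  a_k=10  p_k/q_k = 23335/1088
…
k=8  a_k=1  p_k/q_k = 72257/3369
k=9  a_k=3  p_k/q_k = 265693/12388
k=10  a_k=4  p_k/q_k = 1135029/52921
k=11  a_k=2  p_k/q_k = 2535751/118230
(x₁, y₁) = (2535751, 118230);  2535751² − 460·118230² = 1 ✓
k=2:  x_2 = 2535751·2535751+460·118230·118230 = 12860066268001,  y_2 = 2535751·118230+118230·2535751 = 599603681460
k=3:  x_3 = 2535751·12860066268001+460·118230·599603681460 = 65219851798297071751,  y_3 = 2535751·599603681460+118230·12860066268001 = 3040891269731634690
k=4:  x_4 = 2535751·65219851798297071751+460·118230·3040891269731634690 = 330762608834754335913072001,  y_4 = 2535751·3040891269731634690+118230·65219851798297071751 = 15421886156225925189922920
k=5:  x_5 = 2535751·330762608834754335913072001+460·118230·15421886156225925189922920 = 1677463232230609064240018182143751,  y_5 = 2535751·15421886156225925189922920+118230·330762608834754335913072001 = 78212126485069051161274736991150

2535751 118230
12860066268001 599603681460
65219851798297071751 3040891269731634690
330762608834754335913072001 15421886156225925189922920
1677463232230609064240018182143751 78212126485069051161274736991150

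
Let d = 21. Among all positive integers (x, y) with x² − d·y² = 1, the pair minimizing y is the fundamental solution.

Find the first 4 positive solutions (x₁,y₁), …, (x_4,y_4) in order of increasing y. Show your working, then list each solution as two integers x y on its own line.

55 12
6049 1320
665335 145188
73180801 15969360

[4; 1,1,2,1,1,8] for √21; ℓ=6 ⇒ convergent index 5
a_0=4:  p_0=4·1+0=4,  q_0=4·0+1=1
a_1=1:  p_1=1·4+1=5,  q_1=1·1+0=1
…
a_3=2:  p_3=2·9+5=23,  q_3=2·2+1=5
a_4=1:  p_4=1·23+9=32,  q_4=1·5+2=7
a_5=1:  p_5=1·32+23=55,  q_5=1·7+5=12
fundamental: x₁=55, y₁=12  (since 3025 − 21·144 = 1)
n=2: (55,12)∘(55,12) = (55·55+21·12·12, 55·12+12·55) = (6049,1320)
n=3: (6049,1320)∘(55,12) = (55·6049+21·12·1320, 55·1320+12·6049) = (665335,145188)
n=4: (665335,145188)∘(55,12) = (55·665335+21·12·145188, 55·145188+12·665335) = (73180801,15969360)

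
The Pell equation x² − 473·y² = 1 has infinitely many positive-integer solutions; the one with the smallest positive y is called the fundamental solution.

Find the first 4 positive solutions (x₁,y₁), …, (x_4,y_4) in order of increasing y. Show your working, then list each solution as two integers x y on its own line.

[21; 1,2,1,42] for √473; ℓ=4 ⇒ convergent index 3
k=0  a_k=21  p_k/q_k = 21/1
k=1  a_k=1  p_k/q_k = 22/1
k=2  a_k=2  p_k/q_k = 65/3
k=3  a_k=1  p_k/q_k = 87/4
(x₁, y₁) = (87, 4);  87² − 473·4² = 1 ✓
n=2: (87,4)∘(87,4) = (87·87+473·4·4, 87·4+4·87) = (15137,696)
n=3: (15137,696)∘(87,4) = (87·15137+473·4·696, 87·696+4·15137) = (2633751,121100)
n=4: (2633751,121100)∘(87,4) = (87·2633751+473·4·121100, 87·121100+4·2633751) = (458257537,21070704)

87 4
15137 696
2633751 121100
458257537 21070704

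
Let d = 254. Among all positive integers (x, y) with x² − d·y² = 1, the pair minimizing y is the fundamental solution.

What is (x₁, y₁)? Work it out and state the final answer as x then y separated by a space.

255 16

√254 = [15; 1,14,1,30, …], period ℓ=4 (even) → k=3
step 0: (15, 1)  from 15·(1,0) + (0,1)
step 1: (16, 1)  from 1·(15,1) + (1,0)
step 2: (239, 15)  from 14·(16,1) + (15,1)
step 3: (255, 16)  from 1·(239,15) + (16,1)
(x₁, y₁) = (255, 16);  255² − 254·16² = 1 ✓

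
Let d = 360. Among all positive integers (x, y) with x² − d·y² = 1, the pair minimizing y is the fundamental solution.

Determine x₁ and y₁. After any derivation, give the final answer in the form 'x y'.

19 1

[18; 1,36] for √360; ℓ=2 ⇒ convergent index 1
step 0: (18, 1)  from 18·(1,0) + (0,1)
step 1: (19, 1)  from 1·(18,1) + (1,0)
(x₁, y₁) = (19, 1);  19² − 360·1² = 1 ✓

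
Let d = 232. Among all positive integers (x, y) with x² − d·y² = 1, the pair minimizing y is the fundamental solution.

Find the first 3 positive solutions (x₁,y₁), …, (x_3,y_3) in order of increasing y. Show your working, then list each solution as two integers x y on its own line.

√232 → a₀=15, period (4,3,7,3,4,30); ℓ=6 even so k=5
step 0: (15, 1)  from 15·(1,0) + (0,1)
step 1: (61, 4)  from 4·(15,1) + (1,0)
step 2: (198, 13)  from 3·(61,4) + (15,1)
…
step 4: (4539, 298)  from 3·(1447,95) + (198,13)
step 5: (19603, 1287)  from 4·(4539,298) + (1447,95)
→ (19603, 1287).  Check: 19603²=384277609, 232·1287²=384277608, difference 1.
(x_2, y_2) = (19603·19603 + 232·1287·1287, 19603·1287 + 1287·19603) = (768555217, 50458122)
(x_3, y_3) = (19603·768555217 + 232·1287·50458122, 19603·50458122 + 1287·768555217) = (30131975818099, 1978261129845)

19603 1287
768555217 50458122
30131975818099 1978261129845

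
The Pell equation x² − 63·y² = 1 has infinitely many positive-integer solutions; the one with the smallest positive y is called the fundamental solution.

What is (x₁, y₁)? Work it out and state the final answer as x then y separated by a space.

d=63: √d = [7; 1,14] (ℓ=2, even), read p_1/q_1
step 0: (7, 1)  from 7·(1,0) + (0,1)
step 1: (8, 1)  from 1·(7,1) + (1,0)
(x₁, y₁) = (8, 1);  8² − 63·1² = 1 ✓

8 1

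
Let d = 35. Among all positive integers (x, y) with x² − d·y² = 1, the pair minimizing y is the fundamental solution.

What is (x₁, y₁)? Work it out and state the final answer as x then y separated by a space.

d=35: √d = [5; 1,10] (ℓ=2, even), read p_1/q_1
k=0  a_k=5  p_k/q_k = 5/1
k=1  a_k=1  p_k/q_k = 6/1
→ (6, 1).  Check: 6²=36, 35·1²=35, difference 1.

6 1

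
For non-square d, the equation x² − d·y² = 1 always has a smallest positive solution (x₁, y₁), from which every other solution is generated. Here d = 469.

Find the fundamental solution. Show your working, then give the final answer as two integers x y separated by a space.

[21; 1,1,1,10,6,10,1,1,1,42] for √469; ℓ=10 ⇒ convergent index 9
a_0=21:  p_0=21·1+0=21,  q_0=21·0+1=1
a_1=1:  p_1=1·21+1=22,  q_1=1·1+0=1
a_2=1:  p_2=1·22+21=43,  q_2=1·1+1=2
…
a_4=10:  p_4=10·65+43=693,  q_4=10·3+2=32
a_5=6:  p_5=6·693+65=4223,  q_5=6·32+3=195
a_6=10:  p_6=10·4223+693=42923,  q_6=10·195+32=1982
a_7=1:  p_7=1·42923+4223=47146,  q_7=1·1982+195=2177
a_8=1:  p_8=1·47146+42923=90069,  q_8=1·2177+1982=4159
a_9=1:  p_9=1·90069+47146=137215,  q_9=1·4159+2177=6336
→ (137215, 6336).  Check: 137215²=18827956225, 469·6336²=18827956224, difference 1.

137215 6336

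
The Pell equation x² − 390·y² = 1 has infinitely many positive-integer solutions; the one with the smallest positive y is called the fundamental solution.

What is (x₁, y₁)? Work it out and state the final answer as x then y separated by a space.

79 4

[19; 1,2,1,38] for √390; ℓ=4 ⇒ convergent index 3
a_0=19:  p_0=19·1+0=19,  q_0=19·0+1=1
…
a_2=2:  p_2=2·20+19=59,  q_2=2·1+1=3
a_3=1:  p_3=1·59+20=79,  q_3=1·3+1=4
fundamental: x₁=79, y₁=4  (since 6241 − 390·16 = 1)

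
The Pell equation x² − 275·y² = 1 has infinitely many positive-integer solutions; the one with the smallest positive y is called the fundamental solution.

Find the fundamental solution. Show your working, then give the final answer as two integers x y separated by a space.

[16; 1,1,2,1,1,32] for √275; ℓ=6 ⇒ convergent index 5
k=0  a_k=16  p_k/q_k = 16/1
…
k=3  a_k=2  p_k/q_k = 83/5
k=4  a_k=1  p_k/q_k = 116/7
k=5  a_k=1  p_k/q_k = 199/12
→ (199, 12).  Check: 199²=39601, 275·12²=39600, difference 1.

199 12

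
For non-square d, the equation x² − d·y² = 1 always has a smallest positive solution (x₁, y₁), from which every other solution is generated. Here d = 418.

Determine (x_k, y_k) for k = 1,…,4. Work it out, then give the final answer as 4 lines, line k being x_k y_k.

33857 1656
2292592897 112134384
155240635393601 7593067676520
10511964382749705217 514156984535740896

[20; 2,4,20,4,2,40] for √418; ℓ=6 ⇒ convergent index 5
a_0=20:  p_0=20·1+0=20,  q_0=20·0+1=1
a_1=2:  p_1=2·20+1=41,  q_1=2·1+0=2
a_2=4:  p_2=4·41+20=184,  q_2=4·2+1=9
…
a_4=4:  p_4=4·3721+184=15068,  q_4=4·182+9=737
a_5=2:  p_5=2·15068+3721=33857,  q_5=2·737+182=1656
fundamental: x₁=33857, y₁=1656  (since 1146296449 − 418·2742336 = 1)
(x_2, y_2) = (33857·33857 + 418·1656·1656, 33857·1656 + 1656·33857) = (2292592897, 112134384)
(x_3, y_3) = (33857·2292592897 + 418·1656·112134384, 33857·112134384 + 1656·2292592897) = (155240635393601, 7593067676520)
(x_4, y_4) = (33857·155240635393601 + 418·1656·7593067676520, 33857·7593067676520 + 1656·155240635393601) = (10511964382749705217, 514156984535740896)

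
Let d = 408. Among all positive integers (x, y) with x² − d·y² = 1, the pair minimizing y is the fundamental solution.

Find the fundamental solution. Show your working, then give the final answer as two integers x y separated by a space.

101 5

√408 → a₀=20, period (5,40); ℓ=2 even so k=1
k=0  a_k=20  p_k/q_k = 20/1
k=1  a_k=5  p_k/q_k = 101/5
fundamental: x₁=101, y₁=5  (since 10201 − 408·25 = 1)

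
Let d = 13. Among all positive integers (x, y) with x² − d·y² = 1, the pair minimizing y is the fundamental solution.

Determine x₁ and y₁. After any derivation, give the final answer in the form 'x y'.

649 180

√13 = [3; 1,1,1,1,6, …], period ℓ=5 (odd) → k=9
i=0: a=3 ⇒ p=3, q=1
…
i=3: a=1 ⇒ p=11, q=3
…
i=7: a=1 ⇒ p=256, q=71
i=8: a=1 ⇒ p=393, q=109
i=9: a=1 ⇒ p=649, q=180
(x₁, y₁) = (649, 180);  649² − 13·180² = 1 ✓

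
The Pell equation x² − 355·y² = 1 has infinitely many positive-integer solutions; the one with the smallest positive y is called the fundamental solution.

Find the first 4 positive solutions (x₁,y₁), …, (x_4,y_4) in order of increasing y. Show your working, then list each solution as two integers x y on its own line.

954809 50676
1823320452961 96771801768
3481845556741524089 184797174548553948
6648994948371812427335041 352892010866963721270096

√355 = [18; 1,5,3,3,1,6,1,3,3,5,1,36, …], period ℓ=12 (even) → k=11
k=0  a_k=18  p_k/q_k = 18/1
k=1  a_k=1  p_k/q_k = 19/1
k=2  a_k=5  p_k/q_k = 113/6
…
k=4  a_k=3  p_k/q_k = 1187/63
…
k=10  a_k=5  p_k/q_k = 803418/42641
k=11  a_k=1  p_k/q_k = 954809/50676
→ (954809, 50676).  Check: 954809²=911660226481, 355·50676²=911660226480, difference 1.
n=2: (954809,50676)∘(954809,50676) = (954809·954809+355·50676·50676, 954809·50676+50676·954809) = (1823320452961,96771801768)
n=3: (1823320452961,96771801768)∘(954809,50676) = (954809·1823320452961+355·50676·96771801768, 954809·96771801768+50676·1823320452961) = (3481845556741524089,184797174548553948)
n=4: (3481845556741524089,184797174548553948)∘(954809,50676) = (954809·3481845556741524089+355·50676·184797174548553948, 954809·184797174548553948+50676·3481845556741524089) = (6648994948371812427335041,352892010866963721270096)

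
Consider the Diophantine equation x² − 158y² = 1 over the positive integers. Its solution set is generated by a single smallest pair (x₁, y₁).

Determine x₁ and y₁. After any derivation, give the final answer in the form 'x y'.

7743 616

√158 = [12; 1,1,3,12,3,1,1,24, …], period ℓ=8 (even) → k=7
a_0=12:  p_0=12·1+0=12,  q_0=12·0+1=1
…
a_4=12:  p_4=12·88+25=1081,  q_4=12·7+2=86
…
a_6=1:  p_6=1·3331+1081=4412,  q_6=1·265+86=351
a_7=1:  p_7=1·4412+3331=7743,  q_7=1·351+265=616
fundamental: x₁=7743, y₁=616  (since 59954049 − 158·379456 = 1)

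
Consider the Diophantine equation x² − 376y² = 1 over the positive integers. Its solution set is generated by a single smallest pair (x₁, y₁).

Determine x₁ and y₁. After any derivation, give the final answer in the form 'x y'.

[19; 2,1,1,3,1,…,1,2,38] for √376; ℓ=16 ⇒ convergent index 15
step 0: (19, 1)  from 19·(1,0) + (0,1)
…
step 3: (97, 5)  from 1·(58,3) + (39,2)
…
step 5: (446, 23)  from 1·(349,18) + (97,5)
step 6: (1241, 64)  from 2·(446,23) + (349,18)
step 7: (2928, 151)  from 2·(1241,64) + (446,23)
step 8: (12953, 668)  from 4·(2928,151) + (1241,64)
step 9: (28834, 1487)  from 2·(12953,668) + (2928,151)
step 10: (70621, 3642)  from 2·(28834,1487) + (12953,668)
step 11: (99455, 5129)  from 1·(70621,3642) + (28834,1487)
…
step 14: (837427, 43187)  from 1·(468441,24158) + (368986,19029)
step 15: (2143295, 110532)  from 2·(837427,43187) + (468441,24158)
→ (2143295, 110532).  Check: 2143295²=4593713457025, 376·110532²=4593713457024, difference 1.

2143295 110532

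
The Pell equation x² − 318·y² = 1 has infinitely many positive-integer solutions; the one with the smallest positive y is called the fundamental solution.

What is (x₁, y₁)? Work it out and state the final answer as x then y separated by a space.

√318 → a₀=17, period (1,4,1,34); ℓ=4 even so k=3
i=0: a=17 ⇒ p=17, q=1
i=1: a=1 ⇒ p=18, q=1
i=2: a=4 ⇒ p=89, q=5
i=3: a=1 ⇒ p=107, q=6
fundamental: x₁=107, y₁=6  (since 11449 − 318·36 = 1)

107 6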